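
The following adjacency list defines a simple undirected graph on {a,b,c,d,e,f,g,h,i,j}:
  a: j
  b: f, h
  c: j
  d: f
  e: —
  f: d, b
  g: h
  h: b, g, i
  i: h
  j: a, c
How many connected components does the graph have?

Component: {e}
Component: {a, c, j}
Component: {b, d, f, g, h, i}

3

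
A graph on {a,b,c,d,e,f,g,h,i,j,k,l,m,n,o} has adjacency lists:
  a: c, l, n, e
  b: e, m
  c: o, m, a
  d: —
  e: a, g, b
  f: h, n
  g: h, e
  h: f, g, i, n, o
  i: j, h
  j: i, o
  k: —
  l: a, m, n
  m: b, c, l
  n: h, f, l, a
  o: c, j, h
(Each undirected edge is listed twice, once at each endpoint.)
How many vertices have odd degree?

Degrees: a:4, b:2, c:3, d:0, e:3, f:2, g:2, h:5, i:2, j:2, k:0, l:3, m:3, n:4, o:3
Odd-degree vertices: c, e, h, l, m, o.

6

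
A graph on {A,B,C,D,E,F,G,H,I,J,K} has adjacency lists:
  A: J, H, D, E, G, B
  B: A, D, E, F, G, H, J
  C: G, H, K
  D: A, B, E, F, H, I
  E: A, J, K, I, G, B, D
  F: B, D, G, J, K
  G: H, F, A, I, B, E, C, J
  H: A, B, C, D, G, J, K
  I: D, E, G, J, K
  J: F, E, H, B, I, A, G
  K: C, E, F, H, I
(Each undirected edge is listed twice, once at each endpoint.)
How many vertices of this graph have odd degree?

Degrees: A:6, B:7, C:3, D:6, E:7, F:5, G:8, H:7, I:5, J:7, K:5
Odd-degree vertices: B, C, E, F, H, I, J, K.

8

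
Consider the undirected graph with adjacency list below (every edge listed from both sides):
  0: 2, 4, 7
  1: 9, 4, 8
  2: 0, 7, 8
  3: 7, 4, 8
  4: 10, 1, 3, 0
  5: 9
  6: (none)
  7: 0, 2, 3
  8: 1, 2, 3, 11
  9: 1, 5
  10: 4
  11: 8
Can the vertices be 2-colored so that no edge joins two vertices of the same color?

No

7-0-2-7 is an odd cycle (length 3), and a bipartite graph can contain only even cycles.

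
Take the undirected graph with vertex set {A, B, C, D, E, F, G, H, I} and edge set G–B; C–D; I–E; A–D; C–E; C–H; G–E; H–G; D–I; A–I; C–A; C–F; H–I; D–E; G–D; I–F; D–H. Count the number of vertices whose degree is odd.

Degrees: A:3, B:1, C:5, D:6, E:4, F:2, G:4, H:4, I:5
Odd-degree vertices: A, B, C, I.

4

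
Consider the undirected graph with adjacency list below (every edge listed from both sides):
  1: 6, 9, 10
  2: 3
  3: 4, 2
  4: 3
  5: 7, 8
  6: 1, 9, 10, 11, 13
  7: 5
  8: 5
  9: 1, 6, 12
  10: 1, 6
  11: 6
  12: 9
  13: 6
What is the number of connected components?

Component: {2, 3, 4}
Component: {5, 7, 8}
Component: {1, 6, 9, 10, 11, 12, 13}

3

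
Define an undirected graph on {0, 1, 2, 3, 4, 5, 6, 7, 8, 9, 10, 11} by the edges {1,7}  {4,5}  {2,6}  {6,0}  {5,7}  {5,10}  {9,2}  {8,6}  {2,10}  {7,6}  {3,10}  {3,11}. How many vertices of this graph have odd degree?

Degrees: 0:1, 1:1, 2:3, 3:2, 4:1, 5:3, 6:4, 7:3, 8:1, 9:1, 10:3, 11:1
Odd-degree vertices: 0, 1, 2, 4, 5, 7, 8, 9, 10, 11.

10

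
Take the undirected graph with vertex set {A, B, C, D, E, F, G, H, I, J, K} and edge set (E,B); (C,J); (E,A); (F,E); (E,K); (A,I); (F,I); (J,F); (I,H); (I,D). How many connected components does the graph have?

2

Component: {G}
Component: {A, B, C, D, E, F, H, I, J, K}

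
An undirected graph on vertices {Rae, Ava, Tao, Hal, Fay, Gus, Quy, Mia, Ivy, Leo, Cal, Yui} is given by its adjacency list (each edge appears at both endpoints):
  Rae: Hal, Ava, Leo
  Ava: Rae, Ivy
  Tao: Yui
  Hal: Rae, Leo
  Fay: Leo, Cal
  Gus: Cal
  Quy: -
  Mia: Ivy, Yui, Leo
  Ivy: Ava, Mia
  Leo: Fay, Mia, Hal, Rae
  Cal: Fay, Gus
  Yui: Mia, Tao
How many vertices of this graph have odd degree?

4

Degrees: Rae:3, Ava:2, Tao:1, Hal:2, Fay:2, Gus:1, Quy:0, Mia:3, Ivy:2, Leo:4, Cal:2, Yui:2
Odd-degree vertices: Rae, Tao, Gus, Mia.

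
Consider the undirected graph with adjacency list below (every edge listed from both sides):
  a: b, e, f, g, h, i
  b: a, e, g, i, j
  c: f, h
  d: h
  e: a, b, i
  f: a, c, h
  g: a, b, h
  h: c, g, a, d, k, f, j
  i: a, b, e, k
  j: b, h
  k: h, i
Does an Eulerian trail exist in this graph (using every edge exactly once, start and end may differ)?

No

Degrees: a:6, b:5, c:2, d:1, e:3, f:3, g:3, h:7, i:4, j:2, k:2
Odd-degree vertices: b, d, e, f, g, h (6 total).
An Eulerian trail requires 0 or 2 odd-degree vertices; here there are 6.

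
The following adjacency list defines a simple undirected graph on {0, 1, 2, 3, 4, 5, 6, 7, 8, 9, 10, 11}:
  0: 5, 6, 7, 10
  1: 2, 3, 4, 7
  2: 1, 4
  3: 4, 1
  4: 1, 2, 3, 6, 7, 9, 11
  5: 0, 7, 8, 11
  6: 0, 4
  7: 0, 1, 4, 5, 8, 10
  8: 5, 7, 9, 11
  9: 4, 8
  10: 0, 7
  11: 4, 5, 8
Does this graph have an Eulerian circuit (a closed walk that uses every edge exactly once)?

No

Degrees: 0:4, 1:4, 2:2, 3:2, 4:7, 5:4, 6:2, 7:6, 8:4, 9:2, 10:2, 11:3
4, 11 have odd degree; an Eulerian circuit needs every degree to be even, so none exists.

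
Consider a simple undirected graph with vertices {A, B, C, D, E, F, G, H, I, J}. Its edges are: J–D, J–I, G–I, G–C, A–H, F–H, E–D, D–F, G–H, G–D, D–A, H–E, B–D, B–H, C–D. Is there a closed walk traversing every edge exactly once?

Degrees: A:2, B:2, C:2, D:7, E:2, F:2, G:4, H:5, I:2, J:2
Vertices with odd degree: D, H. An Eulerian circuit requires all degrees even.

No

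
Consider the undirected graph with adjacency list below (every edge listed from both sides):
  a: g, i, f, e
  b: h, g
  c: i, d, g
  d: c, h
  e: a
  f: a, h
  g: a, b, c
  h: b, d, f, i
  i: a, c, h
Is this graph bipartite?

h-b-g-a-i-h is an odd cycle (length 5), and a bipartite graph can contain only even cycles.

No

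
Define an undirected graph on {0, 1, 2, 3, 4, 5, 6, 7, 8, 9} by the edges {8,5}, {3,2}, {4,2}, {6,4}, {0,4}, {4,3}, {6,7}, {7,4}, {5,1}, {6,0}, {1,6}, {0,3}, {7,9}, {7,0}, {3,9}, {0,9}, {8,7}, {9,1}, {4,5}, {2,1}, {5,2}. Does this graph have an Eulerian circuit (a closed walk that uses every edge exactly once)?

Degrees: 0:5, 1:4, 2:4, 3:4, 4:6, 5:4, 6:4, 7:5, 8:2, 9:4
0, 7 have odd degree; an Eulerian circuit needs every degree to be even, so none exists.

No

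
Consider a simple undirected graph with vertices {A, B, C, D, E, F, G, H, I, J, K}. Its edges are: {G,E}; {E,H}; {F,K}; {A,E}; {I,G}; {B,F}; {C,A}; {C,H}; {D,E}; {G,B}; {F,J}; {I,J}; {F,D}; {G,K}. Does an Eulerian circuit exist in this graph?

Yes

Degrees: A:2, B:2, C:2, D:2, E:4, F:4, G:4, H:2, I:2, J:2, K:2
Every vertex has even degree and the edges form a single connected piece, so an Eulerian circuit exists.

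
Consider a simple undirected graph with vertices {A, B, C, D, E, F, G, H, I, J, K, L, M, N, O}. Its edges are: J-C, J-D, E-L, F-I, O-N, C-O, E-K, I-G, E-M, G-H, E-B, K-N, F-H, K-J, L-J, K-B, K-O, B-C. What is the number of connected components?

3

Component: {A}
Component: {F, G, H, I}
Component: {B, C, D, E, J, K, L, M, N, O}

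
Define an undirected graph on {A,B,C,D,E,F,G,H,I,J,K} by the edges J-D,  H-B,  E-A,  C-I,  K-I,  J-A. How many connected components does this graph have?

5

Component: {F}
Component: {G}
Component: {B, H}
Component: {C, I, K}
Component: {A, D, E, J}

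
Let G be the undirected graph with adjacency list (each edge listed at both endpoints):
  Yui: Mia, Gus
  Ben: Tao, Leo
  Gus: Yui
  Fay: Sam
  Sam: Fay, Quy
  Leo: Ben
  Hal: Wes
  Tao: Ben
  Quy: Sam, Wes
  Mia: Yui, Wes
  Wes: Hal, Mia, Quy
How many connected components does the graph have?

2

Component: {Ben, Leo, Tao}
Component: {Yui, Gus, Fay, Sam, Hal, Quy, Mia, Wes}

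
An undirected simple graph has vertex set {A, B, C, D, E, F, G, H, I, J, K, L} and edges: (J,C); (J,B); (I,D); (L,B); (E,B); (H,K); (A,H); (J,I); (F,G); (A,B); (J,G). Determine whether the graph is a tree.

Yes

The graph has 12 vertices and 11 edges.
It is connected with exactly 11 edges, hence acyclic — it is a tree.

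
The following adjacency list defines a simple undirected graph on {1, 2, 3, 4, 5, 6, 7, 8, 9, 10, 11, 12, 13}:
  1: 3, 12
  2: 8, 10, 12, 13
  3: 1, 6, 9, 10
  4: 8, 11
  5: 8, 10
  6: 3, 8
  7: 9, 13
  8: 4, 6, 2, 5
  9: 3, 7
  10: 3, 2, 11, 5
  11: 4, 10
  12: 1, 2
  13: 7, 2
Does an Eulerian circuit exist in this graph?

Yes

Degrees: 1:2, 2:4, 3:4, 4:2, 5:2, 6:2, 7:2, 8:4, 9:2, 10:4, 11:2, 12:2, 13:2
Every vertex has even degree and the edges form a single connected piece, so an Eulerian circuit exists.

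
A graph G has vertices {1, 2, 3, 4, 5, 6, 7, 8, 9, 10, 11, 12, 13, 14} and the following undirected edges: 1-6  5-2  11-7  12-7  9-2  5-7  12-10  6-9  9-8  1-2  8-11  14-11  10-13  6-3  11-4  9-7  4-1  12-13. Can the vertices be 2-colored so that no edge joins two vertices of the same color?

No

The cycle 10-13-12-10 has length 3, which is odd, so the graph is not bipartite.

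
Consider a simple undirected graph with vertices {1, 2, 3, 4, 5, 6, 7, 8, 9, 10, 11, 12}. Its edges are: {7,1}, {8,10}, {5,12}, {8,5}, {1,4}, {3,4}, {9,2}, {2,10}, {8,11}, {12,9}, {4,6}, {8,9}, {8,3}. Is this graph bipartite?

Partition the vertices as {2, 4, 7, 8, 12} vs {1, 3, 5, 6, 9, 10, 11}. Each listed edge has one endpoint in each part, so the graph is bipartite.

Yes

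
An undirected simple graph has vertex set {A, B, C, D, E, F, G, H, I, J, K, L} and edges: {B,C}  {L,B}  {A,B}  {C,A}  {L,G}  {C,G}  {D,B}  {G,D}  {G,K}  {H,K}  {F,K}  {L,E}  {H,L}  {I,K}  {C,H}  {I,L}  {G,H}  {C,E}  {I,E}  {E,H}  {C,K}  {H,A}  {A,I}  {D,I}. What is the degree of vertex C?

Neighbors of C: A, B, E, G, H, K.

6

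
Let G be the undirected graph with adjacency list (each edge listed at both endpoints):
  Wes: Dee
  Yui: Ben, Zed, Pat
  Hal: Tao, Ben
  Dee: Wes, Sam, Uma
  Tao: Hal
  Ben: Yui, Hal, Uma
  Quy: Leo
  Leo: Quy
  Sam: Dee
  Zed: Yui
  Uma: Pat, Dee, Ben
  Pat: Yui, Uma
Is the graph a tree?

|V| = 12, |E| = 11.
It is not connected, so it is not a tree.

No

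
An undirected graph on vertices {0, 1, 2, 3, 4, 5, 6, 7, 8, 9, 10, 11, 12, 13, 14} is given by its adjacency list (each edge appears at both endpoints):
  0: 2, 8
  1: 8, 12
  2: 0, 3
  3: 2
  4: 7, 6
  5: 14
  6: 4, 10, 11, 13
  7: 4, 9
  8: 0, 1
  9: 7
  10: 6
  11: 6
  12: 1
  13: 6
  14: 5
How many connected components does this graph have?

3

Component: {5, 14}
Component: {0, 1, 2, 3, 8, 12}
Component: {4, 6, 7, 9, 10, 11, 13}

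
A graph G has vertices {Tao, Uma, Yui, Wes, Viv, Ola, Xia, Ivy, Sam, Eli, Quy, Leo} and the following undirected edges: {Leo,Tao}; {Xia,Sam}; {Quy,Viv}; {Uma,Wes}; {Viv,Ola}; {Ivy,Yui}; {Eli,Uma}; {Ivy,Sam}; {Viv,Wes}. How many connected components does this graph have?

Component: {Tao, Leo}
Component: {Yui, Xia, Ivy, Sam}
Component: {Uma, Wes, Viv, Ola, Eli, Quy}

3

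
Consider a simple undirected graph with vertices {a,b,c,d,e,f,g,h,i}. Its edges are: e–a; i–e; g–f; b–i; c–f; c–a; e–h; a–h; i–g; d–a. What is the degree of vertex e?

Neighbors of e: a, h, i.

3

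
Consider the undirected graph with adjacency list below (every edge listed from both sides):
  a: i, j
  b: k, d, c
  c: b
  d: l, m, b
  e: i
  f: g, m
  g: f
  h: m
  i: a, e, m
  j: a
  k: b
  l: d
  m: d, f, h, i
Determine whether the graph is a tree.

Yes

The graph has 13 vertices and 12 edges.
Connected and |E| = |V| - 1, which characterizes a tree.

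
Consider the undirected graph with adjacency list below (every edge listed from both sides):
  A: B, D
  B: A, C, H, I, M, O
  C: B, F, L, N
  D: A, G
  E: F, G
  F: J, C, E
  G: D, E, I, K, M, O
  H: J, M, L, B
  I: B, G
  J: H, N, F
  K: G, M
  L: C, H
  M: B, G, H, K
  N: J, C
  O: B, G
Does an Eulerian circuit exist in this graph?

Degrees: A:2, B:6, C:4, D:2, E:2, F:3, G:6, H:4, I:2, J:3, K:2, L:2, M:4, N:2, O:2
Vertices with odd degree: F, J. An Eulerian circuit requires all degrees even.

No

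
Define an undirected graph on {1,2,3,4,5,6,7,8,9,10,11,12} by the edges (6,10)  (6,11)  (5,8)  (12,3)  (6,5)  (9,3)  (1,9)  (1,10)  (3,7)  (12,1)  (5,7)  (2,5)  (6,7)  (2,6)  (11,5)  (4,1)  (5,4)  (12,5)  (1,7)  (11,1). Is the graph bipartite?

No

5-2-6-5 is an odd cycle (length 3), and a bipartite graph can contain only even cycles.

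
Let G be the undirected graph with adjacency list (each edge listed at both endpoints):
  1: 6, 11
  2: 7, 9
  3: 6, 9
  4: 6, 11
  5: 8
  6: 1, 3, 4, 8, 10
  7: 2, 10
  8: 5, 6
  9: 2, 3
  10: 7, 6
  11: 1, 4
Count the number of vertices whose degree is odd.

2

Degrees: 1:2, 2:2, 3:2, 4:2, 5:1, 6:5, 7:2, 8:2, 9:2, 10:2, 11:2
Odd-degree vertices: 5, 6.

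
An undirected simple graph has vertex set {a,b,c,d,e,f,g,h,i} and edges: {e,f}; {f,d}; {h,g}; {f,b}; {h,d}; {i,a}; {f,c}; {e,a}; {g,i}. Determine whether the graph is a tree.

The graph has 9 vertices and 9 edges.
Connected but with 9 > 8 edges, so it has a cycle and is not a tree.

No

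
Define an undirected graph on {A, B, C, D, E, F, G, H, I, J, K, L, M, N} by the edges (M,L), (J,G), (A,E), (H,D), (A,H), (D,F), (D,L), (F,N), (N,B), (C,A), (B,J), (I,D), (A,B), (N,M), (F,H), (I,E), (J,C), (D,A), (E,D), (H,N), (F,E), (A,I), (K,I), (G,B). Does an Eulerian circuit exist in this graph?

No

Degrees: A:6, B:4, C:2, D:6, E:4, F:4, G:2, H:4, I:4, J:3, K:1, L:2, M:2, N:4
Vertices with odd degree: J, K. An Eulerian circuit requires all degrees even.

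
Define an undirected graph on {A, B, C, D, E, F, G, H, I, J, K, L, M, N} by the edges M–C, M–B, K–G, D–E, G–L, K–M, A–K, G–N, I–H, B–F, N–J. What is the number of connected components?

3

Component: {D, E}
Component: {H, I}
Component: {A, B, C, F, G, J, K, L, M, N}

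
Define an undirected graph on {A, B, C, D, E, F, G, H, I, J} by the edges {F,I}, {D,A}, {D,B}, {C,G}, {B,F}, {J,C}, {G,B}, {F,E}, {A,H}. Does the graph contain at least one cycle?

The graph has 10 vertices, 9 edges, and 1 connected component.
Since 9 = 10 - 1, the graph is a forest and contains no cycle.

No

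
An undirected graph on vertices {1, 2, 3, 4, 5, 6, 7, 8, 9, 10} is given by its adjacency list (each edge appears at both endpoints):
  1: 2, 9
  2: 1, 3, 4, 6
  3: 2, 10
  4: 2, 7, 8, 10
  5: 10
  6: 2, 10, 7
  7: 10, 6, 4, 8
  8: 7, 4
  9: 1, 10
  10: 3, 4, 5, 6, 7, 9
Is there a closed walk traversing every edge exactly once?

No

Degrees: 1:2, 2:4, 3:2, 4:4, 5:1, 6:3, 7:4, 8:2, 9:2, 10:6
Vertices with odd degree: 5, 6. An Eulerian circuit requires all degrees even.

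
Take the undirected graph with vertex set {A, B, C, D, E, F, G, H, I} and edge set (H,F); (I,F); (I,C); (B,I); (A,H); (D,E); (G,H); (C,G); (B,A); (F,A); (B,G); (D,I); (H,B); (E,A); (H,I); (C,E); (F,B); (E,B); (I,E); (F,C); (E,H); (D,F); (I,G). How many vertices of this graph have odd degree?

2

Degrees: A:4, B:6, C:4, D:3, E:6, F:6, G:4, H:6, I:7
Odd-degree vertices: D, I.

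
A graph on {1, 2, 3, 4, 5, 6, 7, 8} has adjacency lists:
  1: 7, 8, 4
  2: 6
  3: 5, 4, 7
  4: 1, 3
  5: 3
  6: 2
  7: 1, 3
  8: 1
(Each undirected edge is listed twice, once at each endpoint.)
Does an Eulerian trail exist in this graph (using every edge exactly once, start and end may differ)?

No

Degrees: 1:3, 2:1, 3:3, 4:2, 5:1, 6:1, 7:2, 8:1
Odd-degree vertices: 1, 2, 3, 5, 6, 8 (6 total).
With 6 odd-degree vertices (more than two), no single trail can use every edge.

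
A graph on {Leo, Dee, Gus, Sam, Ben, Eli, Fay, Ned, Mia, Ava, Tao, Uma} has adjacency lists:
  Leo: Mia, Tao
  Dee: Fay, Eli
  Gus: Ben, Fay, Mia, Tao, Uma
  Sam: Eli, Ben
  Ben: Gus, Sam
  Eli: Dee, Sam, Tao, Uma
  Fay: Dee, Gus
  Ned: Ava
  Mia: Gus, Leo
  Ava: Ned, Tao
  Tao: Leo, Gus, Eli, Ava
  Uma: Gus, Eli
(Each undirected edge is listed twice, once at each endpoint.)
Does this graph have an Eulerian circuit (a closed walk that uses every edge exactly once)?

No

Degrees: Leo:2, Dee:2, Gus:5, Sam:2, Ben:2, Eli:4, Fay:2, Ned:1, Mia:2, Ava:2, Tao:4, Uma:2
Vertices with odd degree: Gus, Ned. An Eulerian circuit requires all degrees even.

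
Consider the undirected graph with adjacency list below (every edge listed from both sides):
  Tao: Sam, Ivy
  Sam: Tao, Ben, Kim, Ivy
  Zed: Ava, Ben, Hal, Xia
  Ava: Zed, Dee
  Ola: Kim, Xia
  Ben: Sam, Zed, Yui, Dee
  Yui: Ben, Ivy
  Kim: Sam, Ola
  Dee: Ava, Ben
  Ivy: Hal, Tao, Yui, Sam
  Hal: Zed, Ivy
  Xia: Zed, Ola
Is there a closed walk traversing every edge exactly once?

Yes

Degrees: Tao:2, Sam:4, Zed:4, Ava:2, Ola:2, Ben:4, Yui:2, Kim:2, Dee:2, Ivy:4, Hal:2, Xia:2
All degrees are even and the non-isolated vertices are connected — an Eulerian circuit exists.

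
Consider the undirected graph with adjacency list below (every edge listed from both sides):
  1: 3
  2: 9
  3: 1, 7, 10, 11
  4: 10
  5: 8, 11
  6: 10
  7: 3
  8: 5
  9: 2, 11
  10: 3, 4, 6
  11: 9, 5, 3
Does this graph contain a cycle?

No

The graph has 11 vertices, 10 edges, and 1 connected component.
Since 10 = 11 - 1, the graph is a forest and contains no cycle.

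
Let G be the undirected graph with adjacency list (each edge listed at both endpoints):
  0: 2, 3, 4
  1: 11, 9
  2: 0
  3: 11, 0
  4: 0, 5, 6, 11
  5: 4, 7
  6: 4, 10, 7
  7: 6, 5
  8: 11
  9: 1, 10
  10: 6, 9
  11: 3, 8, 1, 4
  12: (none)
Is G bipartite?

A valid 2-coloring puts {1, 2, 3, 4, 7, 8, 10, 12} on one side and {0, 5, 6, 9, 11} on the other; every edge crosses between the two sides.

Yes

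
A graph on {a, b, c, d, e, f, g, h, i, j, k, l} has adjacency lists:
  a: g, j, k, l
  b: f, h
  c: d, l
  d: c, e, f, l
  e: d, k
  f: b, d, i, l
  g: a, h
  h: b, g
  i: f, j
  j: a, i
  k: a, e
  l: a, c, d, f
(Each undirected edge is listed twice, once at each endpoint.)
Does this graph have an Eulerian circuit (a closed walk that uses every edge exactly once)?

Yes

Degrees: a:4, b:2, c:2, d:4, e:2, f:4, g:2, h:2, i:2, j:2, k:2, l:4
Every vertex has even degree and the edges form a single connected piece, so an Eulerian circuit exists.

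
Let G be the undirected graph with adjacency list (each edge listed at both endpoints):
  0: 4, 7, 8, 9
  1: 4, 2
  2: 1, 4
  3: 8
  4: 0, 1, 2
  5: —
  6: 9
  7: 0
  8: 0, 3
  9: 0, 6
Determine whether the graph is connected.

No

Component: {5}
Component: {0, 1, 2, 3, 4, 6, 7, 8, 9}
No edge joins these 2 groups, so the graph is disconnected.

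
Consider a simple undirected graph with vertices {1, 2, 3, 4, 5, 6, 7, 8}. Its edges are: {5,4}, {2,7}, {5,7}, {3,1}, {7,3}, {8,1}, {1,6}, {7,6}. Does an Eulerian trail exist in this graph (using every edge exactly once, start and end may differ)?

No

Degrees: 1:3, 2:1, 3:2, 4:1, 5:2, 6:2, 7:4, 8:1
Odd-degree vertices: 1, 2, 4, 8 (4 total).
An Eulerian trail requires 0 or 2 odd-degree vertices; here there are 4.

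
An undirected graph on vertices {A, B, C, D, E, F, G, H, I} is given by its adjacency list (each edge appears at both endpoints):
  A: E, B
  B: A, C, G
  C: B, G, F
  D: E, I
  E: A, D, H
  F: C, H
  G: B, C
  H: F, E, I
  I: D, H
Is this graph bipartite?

No

C-G-B-C is an odd cycle (length 3), and a bipartite graph can contain only even cycles.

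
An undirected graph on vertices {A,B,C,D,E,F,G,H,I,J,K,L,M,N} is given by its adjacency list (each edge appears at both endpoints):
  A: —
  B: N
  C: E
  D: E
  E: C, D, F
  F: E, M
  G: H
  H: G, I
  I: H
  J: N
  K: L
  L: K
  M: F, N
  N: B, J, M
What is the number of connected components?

Component: {A}
Component: {K, L}
Component: {G, H, I}
Component: {B, C, D, E, F, J, M, N}

4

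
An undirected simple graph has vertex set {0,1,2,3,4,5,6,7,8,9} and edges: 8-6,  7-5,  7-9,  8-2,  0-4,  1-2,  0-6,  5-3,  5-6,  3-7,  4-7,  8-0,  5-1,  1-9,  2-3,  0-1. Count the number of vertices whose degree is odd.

Degrees: 0:4, 1:4, 2:3, 3:3, 4:2, 5:4, 6:3, 7:4, 8:3, 9:2
Odd-degree vertices: 2, 3, 6, 8.

4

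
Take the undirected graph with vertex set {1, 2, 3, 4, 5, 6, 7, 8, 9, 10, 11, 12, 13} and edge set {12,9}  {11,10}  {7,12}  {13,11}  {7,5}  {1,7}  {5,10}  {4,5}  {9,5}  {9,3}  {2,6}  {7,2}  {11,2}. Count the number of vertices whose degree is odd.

8

Degrees: 1:1, 2:3, 3:1, 4:1, 5:4, 6:1, 7:4, 8:0, 9:3, 10:2, 11:3, 12:2, 13:1
Odd-degree vertices: 1, 2, 3, 4, 6, 9, 11, 13.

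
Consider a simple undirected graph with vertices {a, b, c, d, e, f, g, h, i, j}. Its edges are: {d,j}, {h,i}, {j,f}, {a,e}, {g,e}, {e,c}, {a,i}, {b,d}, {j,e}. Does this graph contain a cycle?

The graph has 10 vertices, 9 edges, and 1 connected component.
A forest on 10 vertices with 1 component has exactly 9 edges, which matches — so no cycle.

No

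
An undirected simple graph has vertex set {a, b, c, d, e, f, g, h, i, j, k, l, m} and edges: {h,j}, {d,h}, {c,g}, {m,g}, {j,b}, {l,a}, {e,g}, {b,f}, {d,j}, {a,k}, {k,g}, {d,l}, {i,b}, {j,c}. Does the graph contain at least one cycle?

Yes

The graph has 13 vertices, 14 edges, and 1 connected component.
Since 14 > 13 - 1, a cycle must exist; for instance a-l-d-j-c-g-k-a.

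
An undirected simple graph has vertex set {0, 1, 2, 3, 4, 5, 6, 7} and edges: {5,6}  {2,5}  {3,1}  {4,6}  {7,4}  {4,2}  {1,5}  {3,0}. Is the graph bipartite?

Yes

Partition the vertices as {3, 4, 5} vs {0, 1, 2, 6, 7}. Each listed edge has one endpoint in each part, so the graph is bipartite.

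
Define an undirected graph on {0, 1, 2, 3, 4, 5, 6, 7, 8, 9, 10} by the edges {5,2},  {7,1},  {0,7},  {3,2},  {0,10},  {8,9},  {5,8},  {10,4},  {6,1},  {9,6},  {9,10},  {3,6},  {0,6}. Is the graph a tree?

No

The graph has 11 vertices and 13 edges.
A tree on 11 vertices has exactly 10 edges; this graph has 13, so it contains a cycle and is not a tree.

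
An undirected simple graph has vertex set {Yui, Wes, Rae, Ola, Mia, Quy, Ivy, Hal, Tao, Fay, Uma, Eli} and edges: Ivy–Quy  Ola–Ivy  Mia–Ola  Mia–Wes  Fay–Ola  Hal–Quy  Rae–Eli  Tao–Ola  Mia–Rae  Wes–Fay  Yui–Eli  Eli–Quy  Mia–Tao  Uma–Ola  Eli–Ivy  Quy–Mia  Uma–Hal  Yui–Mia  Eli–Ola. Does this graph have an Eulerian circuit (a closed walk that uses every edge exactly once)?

Degrees: Yui:2, Wes:2, Rae:2, Ola:6, Mia:6, Quy:4, Ivy:3, Hal:2, Tao:2, Fay:2, Uma:2, Eli:5
Vertices with odd degree: Ivy, Eli. An Eulerian circuit requires all degrees even.

No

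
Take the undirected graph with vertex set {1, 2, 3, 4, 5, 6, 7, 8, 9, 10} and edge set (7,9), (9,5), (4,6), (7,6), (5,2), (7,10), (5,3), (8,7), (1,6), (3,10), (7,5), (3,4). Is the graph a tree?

No

|V| = 10, |E| = 12.
A tree on 10 vertices has exactly 9 edges; this graph has 12, so it contains a cycle and is not a tree.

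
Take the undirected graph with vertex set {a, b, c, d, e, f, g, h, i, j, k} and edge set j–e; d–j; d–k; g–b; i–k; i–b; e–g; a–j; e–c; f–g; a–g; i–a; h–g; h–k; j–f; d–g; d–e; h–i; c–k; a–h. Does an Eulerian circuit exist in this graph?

Degrees: a:4, b:2, c:2, d:4, e:4, f:2, g:6, h:4, i:4, j:4, k:4
Every vertex has even degree and the edges form a single connected piece, so an Eulerian circuit exists.

Yes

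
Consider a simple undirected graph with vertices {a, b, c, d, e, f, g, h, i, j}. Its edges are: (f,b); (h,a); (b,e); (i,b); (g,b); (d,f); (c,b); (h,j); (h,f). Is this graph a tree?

|V| = 10, |E| = 9.
Connected and |E| = |V| - 1, which characterizes a tree.

Yes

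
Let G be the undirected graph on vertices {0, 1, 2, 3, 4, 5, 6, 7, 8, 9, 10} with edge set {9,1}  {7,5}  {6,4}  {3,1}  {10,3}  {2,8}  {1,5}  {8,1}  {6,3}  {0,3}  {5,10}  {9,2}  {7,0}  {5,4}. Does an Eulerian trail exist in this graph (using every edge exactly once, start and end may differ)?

Yes

Degrees: 0:2, 1:4, 2:2, 3:4, 4:2, 5:4, 6:2, 7:2, 8:2, 9:2, 10:2
Odd-degree vertices: none (0 total).
The non-isolated vertices are connected and exactly 0 have odd degree, so an Eulerian trail exists.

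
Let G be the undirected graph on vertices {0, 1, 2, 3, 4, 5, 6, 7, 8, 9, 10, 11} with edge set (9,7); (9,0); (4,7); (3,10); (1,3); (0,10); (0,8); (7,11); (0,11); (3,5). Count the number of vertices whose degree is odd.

6

Degrees: 0:4, 1:1, 2:0, 3:3, 4:1, 5:1, 6:0, 7:3, 8:1, 9:2, 10:2, 11:2
Odd-degree vertices: 1, 3, 4, 5, 7, 8.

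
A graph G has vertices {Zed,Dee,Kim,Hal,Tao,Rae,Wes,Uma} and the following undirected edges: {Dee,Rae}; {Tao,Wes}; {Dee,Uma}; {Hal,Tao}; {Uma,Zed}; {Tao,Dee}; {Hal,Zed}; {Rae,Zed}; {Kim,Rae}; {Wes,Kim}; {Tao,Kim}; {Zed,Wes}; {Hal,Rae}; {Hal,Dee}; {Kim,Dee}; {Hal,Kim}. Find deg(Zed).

4

Neighbors of Zed: Hal, Rae, Wes, Uma.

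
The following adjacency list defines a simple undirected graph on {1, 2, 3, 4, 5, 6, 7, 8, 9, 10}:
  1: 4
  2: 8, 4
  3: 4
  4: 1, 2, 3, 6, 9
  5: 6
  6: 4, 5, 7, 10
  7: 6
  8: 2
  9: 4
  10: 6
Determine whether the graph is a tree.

|V| = 10, |E| = 9.
Connected and |E| = |V| - 1, which characterizes a tree.

Yes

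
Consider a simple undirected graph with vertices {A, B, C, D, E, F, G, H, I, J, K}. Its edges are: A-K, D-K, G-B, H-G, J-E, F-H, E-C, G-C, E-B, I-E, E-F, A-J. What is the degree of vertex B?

Neighbors of B: E, G.

2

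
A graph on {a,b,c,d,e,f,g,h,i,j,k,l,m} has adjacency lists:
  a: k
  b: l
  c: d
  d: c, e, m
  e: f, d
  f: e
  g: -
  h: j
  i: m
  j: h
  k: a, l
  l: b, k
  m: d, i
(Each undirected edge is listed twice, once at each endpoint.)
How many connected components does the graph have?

Component: {g}
Component: {h, j}
Component: {a, b, k, l}
Component: {c, d, e, f, i, m}

4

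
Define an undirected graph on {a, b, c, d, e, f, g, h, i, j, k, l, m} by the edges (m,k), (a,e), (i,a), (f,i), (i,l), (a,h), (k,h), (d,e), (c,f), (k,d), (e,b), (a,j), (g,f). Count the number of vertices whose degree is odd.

Degrees: a:4, b:1, c:1, d:2, e:3, f:3, g:1, h:2, i:3, j:1, k:3, l:1, m:1
Odd-degree vertices: b, c, e, f, g, i, j, k, l, m.

10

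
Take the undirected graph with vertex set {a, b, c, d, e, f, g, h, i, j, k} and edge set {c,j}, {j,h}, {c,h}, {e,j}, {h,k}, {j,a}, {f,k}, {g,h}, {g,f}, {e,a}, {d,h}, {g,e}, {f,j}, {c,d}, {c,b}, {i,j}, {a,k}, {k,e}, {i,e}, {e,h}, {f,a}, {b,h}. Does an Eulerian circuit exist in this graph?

No

Degrees: a:4, b:2, c:4, d:2, e:6, f:4, g:3, h:7, i:2, j:6, k:4
g, h have odd degree; an Eulerian circuit needs every degree to be even, so none exists.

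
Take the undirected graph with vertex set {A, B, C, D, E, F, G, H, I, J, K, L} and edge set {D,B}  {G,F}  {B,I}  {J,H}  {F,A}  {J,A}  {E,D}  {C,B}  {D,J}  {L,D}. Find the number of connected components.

Component: {K}
Component: {A, B, C, D, E, F, G, H, I, J, L}

2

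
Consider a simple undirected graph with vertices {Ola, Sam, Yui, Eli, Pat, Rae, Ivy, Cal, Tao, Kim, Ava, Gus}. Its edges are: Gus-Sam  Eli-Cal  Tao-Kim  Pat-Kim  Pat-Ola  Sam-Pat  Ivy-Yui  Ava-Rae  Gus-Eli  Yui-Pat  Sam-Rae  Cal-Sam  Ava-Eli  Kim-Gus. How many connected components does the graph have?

1

Component: {Ola, Sam, Yui, Eli, Pat, Rae, Ivy, Cal, Tao, Kim, Ava, Gus}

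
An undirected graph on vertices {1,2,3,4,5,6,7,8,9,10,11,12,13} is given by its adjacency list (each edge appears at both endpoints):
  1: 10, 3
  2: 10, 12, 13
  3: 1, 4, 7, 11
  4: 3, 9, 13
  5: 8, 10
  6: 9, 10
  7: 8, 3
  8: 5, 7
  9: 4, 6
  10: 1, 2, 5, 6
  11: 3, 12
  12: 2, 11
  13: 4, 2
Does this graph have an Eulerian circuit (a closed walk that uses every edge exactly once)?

Degrees: 1:2, 2:3, 3:4, 4:3, 5:2, 6:2, 7:2, 8:2, 9:2, 10:4, 11:2, 12:2, 13:2
2, 4 have odd degree; an Eulerian circuit needs every degree to be even, so none exists.

No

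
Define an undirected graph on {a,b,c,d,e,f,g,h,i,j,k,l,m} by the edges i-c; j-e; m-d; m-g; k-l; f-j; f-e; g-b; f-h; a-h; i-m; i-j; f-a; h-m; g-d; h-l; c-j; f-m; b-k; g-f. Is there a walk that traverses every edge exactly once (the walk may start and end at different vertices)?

Yes

Degrees: a:2, b:2, c:2, d:2, e:2, f:6, g:4, h:4, i:3, j:4, k:2, l:2, m:5
Odd-degree vertices: i, m (2 total).
The non-isolated vertices are connected and exactly 2 have odd degree, so an Eulerian trail exists (from i to m).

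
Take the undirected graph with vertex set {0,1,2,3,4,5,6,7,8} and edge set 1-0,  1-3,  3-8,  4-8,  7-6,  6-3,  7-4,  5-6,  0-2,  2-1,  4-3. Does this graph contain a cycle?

Yes

|V| = 9, |E| = 11, number of components = 1.
Since 11 > 9 - 1, a cycle must exist; for instance 3-6-7-4-3.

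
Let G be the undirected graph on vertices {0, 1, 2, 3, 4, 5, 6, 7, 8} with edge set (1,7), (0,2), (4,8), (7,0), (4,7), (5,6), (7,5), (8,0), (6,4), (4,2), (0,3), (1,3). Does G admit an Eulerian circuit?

Degrees: 0:4, 1:2, 2:2, 3:2, 4:4, 5:2, 6:2, 7:4, 8:2
All degrees are even and the non-isolated vertices are connected — an Eulerian circuit exists.

Yes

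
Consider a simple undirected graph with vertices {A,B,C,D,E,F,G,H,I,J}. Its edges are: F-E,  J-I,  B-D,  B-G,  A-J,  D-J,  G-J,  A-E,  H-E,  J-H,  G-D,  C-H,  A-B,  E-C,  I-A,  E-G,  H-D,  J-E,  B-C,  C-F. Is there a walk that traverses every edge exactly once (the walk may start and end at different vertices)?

Yes

Degrees: A:4, B:4, C:4, D:4, E:6, F:2, G:4, H:4, I:2, J:6
Odd-degree vertices: none (0 total).
With 0 odd-degree vertices and all edges in one connected piece, an Eulerian trail exists.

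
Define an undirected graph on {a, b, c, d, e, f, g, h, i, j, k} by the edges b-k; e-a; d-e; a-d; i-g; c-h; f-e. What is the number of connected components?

Component: {j}
Component: {b, k}
Component: {c, h}
Component: {g, i}
Component: {a, d, e, f}

5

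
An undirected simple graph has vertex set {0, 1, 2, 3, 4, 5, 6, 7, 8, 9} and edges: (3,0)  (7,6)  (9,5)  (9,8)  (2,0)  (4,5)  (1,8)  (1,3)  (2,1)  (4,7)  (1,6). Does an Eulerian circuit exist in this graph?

Degrees: 0:2, 1:4, 2:2, 3:2, 4:2, 5:2, 6:2, 7:2, 8:2, 9:2
Every vertex has even degree and the edges form a single connected piece, so an Eulerian circuit exists.

Yes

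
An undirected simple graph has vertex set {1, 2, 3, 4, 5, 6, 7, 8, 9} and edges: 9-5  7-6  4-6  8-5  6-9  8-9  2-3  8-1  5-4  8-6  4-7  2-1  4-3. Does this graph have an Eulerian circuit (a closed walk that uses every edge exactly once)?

No

Degrees: 1:2, 2:2, 3:2, 4:4, 5:3, 6:4, 7:2, 8:4, 9:3
Vertices with odd degree: 5, 9. An Eulerian circuit requires all degrees even.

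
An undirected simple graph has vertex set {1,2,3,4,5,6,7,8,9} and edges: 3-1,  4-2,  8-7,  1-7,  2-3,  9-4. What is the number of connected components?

3

Component: {5}
Component: {6}
Component: {1, 2, 3, 4, 7, 8, 9}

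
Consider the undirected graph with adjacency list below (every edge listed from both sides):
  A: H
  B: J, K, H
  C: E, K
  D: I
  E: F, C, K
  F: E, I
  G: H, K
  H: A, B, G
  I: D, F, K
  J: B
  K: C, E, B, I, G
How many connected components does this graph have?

1

Component: {A, B, C, D, E, F, G, H, I, J, K}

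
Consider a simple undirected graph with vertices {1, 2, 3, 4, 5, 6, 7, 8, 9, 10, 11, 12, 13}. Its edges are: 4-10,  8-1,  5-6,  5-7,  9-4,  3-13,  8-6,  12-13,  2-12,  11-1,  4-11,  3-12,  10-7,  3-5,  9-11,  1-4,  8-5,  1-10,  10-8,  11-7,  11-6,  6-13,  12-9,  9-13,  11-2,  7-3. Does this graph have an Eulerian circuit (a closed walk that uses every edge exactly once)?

Degrees: 1:4, 2:2, 3:4, 4:4, 5:4, 6:4, 7:4, 8:4, 9:4, 10:4, 11:6, 12:4, 13:4
Every vertex has even degree and the edges form a single connected piece, so an Eulerian circuit exists.

Yes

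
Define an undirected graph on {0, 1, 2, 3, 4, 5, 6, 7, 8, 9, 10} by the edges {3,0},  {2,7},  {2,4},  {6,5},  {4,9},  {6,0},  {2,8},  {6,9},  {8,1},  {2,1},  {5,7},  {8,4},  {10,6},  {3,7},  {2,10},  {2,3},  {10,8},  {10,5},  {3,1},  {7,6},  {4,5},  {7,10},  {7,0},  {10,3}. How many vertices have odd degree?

Degrees: 0:3, 1:3, 2:6, 3:5, 4:4, 5:4, 6:5, 7:6, 8:4, 9:2, 10:6
Odd-degree vertices: 0, 1, 3, 6.

4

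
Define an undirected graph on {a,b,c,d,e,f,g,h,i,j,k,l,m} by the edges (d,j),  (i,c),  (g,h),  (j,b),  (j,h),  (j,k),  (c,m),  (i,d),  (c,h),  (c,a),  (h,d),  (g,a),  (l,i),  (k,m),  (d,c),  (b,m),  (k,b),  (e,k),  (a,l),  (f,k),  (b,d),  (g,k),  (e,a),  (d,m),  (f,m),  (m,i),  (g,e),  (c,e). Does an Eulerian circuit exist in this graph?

Degrees: a:4, b:4, c:6, d:6, e:4, f:2, g:4, h:4, i:4, j:4, k:6, l:2, m:6
All degrees are even and the non-isolated vertices are connected — an Eulerian circuit exists.

Yes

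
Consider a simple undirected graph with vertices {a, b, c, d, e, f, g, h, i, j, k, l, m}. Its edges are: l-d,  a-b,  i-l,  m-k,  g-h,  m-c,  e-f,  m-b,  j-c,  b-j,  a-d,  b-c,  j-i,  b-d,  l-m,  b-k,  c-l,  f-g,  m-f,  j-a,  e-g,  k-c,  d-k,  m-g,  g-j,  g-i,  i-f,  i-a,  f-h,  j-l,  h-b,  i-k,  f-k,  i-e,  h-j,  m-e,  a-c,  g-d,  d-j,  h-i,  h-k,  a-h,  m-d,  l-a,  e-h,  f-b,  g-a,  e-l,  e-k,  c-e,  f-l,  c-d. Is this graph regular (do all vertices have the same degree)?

Degrees: a:8, b:8, c:8, d:8, e:8, f:8, g:8, h:8, i:8, j:8, k:8, l:8, m:8
All degrees equal 8; the graph is regular.

Yes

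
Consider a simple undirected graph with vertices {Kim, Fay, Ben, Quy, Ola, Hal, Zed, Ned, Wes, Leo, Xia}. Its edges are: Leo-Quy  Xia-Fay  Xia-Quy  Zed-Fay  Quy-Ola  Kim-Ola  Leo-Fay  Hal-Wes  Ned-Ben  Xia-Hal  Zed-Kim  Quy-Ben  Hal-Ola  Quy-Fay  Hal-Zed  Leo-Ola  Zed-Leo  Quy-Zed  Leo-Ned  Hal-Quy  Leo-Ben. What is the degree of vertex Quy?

Neighbors of Quy: Fay, Ben, Ola, Hal, Zed, Leo, Xia.

7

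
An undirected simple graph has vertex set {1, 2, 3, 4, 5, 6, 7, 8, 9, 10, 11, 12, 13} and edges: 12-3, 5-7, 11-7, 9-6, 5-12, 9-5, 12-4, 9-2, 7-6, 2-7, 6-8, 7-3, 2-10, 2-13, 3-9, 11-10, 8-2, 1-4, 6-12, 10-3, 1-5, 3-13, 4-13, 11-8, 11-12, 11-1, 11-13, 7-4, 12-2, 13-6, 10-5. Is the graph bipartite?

Yes

A valid 2-coloring puts {2, 3, 4, 5, 6, 11} on one side and {1, 7, 8, 9, 10, 12, 13} on the other; every edge crosses between the two sides.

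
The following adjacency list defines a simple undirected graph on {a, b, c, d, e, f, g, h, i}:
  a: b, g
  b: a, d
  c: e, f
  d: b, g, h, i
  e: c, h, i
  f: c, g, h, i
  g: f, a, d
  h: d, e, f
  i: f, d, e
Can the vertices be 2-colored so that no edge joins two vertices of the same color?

Partition the vertices as {b, c, g, h, i} vs {a, d, e, f}. Each listed edge has one endpoint in each part, so the graph is bipartite.

Yes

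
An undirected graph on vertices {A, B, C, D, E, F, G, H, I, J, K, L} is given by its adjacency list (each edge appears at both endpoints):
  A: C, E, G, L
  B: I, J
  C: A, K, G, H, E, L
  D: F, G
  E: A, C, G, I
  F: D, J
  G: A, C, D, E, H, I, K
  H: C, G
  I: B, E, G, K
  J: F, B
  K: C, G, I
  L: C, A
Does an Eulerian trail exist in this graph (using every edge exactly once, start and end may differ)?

Yes

Degrees: A:4, B:2, C:6, D:2, E:4, F:2, G:7, H:2, I:4, J:2, K:3, L:2
Odd-degree vertices: G, K (2 total).
The non-isolated vertices are connected and exactly 2 have odd degree, so an Eulerian trail exists (from G to K).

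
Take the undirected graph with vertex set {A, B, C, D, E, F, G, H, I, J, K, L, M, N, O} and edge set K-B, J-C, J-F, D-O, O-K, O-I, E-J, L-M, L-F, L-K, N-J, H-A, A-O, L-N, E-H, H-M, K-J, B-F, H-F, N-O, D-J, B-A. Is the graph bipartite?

Color {B, G, H, J, L, O} black and {A, C, D, E, F, I, K, M, N} white. No edge joins two same-colored vertices, so the graph is bipartite.

Yes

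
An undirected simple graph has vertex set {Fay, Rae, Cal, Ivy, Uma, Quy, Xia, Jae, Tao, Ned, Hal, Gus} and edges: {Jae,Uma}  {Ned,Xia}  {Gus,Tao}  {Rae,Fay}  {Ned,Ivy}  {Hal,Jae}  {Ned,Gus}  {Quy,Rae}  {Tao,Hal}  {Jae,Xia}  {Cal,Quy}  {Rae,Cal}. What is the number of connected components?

2

Component: {Fay, Rae, Cal, Quy}
Component: {Ivy, Uma, Xia, Jae, Tao, Ned, Hal, Gus}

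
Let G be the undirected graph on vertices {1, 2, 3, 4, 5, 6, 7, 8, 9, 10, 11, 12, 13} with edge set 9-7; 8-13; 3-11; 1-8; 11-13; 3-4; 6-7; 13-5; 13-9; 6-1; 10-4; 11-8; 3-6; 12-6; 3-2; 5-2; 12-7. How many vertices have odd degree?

4

Degrees: 1:2, 2:2, 3:4, 4:2, 5:2, 6:4, 7:3, 8:3, 9:2, 10:1, 11:3, 12:2, 13:4
Odd-degree vertices: 7, 8, 10, 11.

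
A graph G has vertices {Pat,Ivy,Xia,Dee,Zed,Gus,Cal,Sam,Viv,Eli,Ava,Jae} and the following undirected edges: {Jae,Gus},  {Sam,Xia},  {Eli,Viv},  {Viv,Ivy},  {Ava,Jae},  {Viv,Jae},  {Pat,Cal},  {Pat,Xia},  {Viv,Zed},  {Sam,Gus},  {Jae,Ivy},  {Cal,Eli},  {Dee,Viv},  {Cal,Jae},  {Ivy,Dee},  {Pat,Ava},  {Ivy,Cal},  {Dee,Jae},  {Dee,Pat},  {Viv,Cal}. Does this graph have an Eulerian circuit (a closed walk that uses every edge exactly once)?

No

Degrees: Pat:4, Ivy:4, Xia:2, Dee:4, Zed:1, Gus:2, Cal:5, Sam:2, Viv:6, Eli:2, Ava:2, Jae:6
Zed, Cal have odd degree; an Eulerian circuit needs every degree to be even, so none exists.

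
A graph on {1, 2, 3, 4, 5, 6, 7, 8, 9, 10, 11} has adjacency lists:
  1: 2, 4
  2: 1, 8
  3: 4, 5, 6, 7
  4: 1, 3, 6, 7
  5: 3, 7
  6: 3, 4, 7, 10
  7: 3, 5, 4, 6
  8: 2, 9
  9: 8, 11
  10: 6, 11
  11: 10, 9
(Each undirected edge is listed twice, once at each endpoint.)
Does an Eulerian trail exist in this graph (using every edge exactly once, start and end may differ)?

Degrees: 1:2, 2:2, 3:4, 4:4, 5:2, 6:4, 7:4, 8:2, 9:2, 10:2, 11:2
Odd-degree vertices: none (0 total).
With 0 odd-degree vertices and all edges in one connected piece, an Eulerian trail exists.

Yes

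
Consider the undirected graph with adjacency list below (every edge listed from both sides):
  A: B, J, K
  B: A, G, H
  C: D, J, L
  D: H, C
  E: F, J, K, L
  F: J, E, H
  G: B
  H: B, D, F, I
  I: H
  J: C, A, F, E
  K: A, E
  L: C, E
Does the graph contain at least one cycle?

|V| = 12, |E| = 16, number of components = 1.
One cycle is A-J-E-F-H-B-A.

Yes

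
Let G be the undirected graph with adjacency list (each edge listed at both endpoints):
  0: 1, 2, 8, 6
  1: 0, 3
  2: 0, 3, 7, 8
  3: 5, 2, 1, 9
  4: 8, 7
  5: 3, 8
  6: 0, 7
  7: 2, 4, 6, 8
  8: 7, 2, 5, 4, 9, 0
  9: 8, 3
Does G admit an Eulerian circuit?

Degrees: 0:4, 1:2, 2:4, 3:4, 4:2, 5:2, 6:2, 7:4, 8:6, 9:2
Every vertex has even degree and the edges form a single connected piece, so an Eulerian circuit exists.

Yes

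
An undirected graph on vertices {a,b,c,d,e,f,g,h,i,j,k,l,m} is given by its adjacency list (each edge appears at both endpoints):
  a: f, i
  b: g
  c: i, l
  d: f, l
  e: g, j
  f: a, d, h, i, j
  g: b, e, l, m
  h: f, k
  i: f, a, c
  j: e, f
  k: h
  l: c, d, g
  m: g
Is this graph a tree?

The graph has 13 vertices and 15 edges.
A tree on 13 vertices has exactly 12 edges; this graph has 15, so it contains a cycle and is not a tree.

No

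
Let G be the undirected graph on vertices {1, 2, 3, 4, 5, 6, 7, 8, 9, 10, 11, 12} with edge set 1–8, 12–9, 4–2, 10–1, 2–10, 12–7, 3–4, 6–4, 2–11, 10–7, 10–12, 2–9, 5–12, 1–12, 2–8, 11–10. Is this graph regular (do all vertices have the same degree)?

No

Degrees: 1:3, 2:5, 3:1, 4:3, 5:1, 6:1, 7:2, 8:2, 9:2, 10:5, 11:2, 12:5
Vertex 3 has degree 1 while 2 has degree 5, so the graph is not regular.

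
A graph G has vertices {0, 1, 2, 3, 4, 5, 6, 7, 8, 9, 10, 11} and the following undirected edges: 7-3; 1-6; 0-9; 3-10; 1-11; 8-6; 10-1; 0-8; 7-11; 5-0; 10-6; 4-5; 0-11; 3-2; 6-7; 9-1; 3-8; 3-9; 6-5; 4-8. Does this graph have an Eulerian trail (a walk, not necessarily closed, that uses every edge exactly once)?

No

Degrees: 0:4, 1:4, 2:1, 3:5, 4:2, 5:3, 6:5, 7:3, 8:4, 9:3, 10:3, 11:3
Odd-degree vertices: 2, 3, 5, 6, 7, 9, 10, 11 (8 total).
With 8 odd-degree vertices (more than two), no single trail can use every edge.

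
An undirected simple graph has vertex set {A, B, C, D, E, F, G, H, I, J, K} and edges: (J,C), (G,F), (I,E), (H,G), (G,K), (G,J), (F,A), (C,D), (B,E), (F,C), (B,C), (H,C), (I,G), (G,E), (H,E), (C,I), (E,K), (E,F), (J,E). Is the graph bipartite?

The cycle G-E-K-G has length 3, which is odd, so the graph is not bipartite.

No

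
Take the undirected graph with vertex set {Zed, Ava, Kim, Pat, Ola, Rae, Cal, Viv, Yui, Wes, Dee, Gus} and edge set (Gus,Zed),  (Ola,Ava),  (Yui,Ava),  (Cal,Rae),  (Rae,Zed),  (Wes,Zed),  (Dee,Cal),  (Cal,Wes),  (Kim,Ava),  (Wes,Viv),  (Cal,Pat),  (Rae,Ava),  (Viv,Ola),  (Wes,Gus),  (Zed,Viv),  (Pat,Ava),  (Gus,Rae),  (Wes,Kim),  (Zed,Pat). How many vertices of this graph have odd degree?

Degrees: Zed:5, Ava:5, Kim:2, Pat:3, Ola:2, Rae:4, Cal:4, Viv:3, Yui:1, Wes:5, Dee:1, Gus:3
Odd-degree vertices: Zed, Ava, Pat, Viv, Yui, Wes, Dee, Gus.

8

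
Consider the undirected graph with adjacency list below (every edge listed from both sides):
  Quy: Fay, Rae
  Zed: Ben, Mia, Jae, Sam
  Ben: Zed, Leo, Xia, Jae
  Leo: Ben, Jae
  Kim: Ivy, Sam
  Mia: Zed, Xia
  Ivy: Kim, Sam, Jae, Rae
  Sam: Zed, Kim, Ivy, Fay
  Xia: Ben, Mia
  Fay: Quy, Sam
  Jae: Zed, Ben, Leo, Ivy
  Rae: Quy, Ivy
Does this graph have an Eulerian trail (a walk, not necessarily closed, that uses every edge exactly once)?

Degrees: Quy:2, Zed:4, Ben:4, Leo:2, Kim:2, Mia:2, Ivy:4, Sam:4, Xia:2, Fay:2, Jae:4, Rae:2
Odd-degree vertices: none (0 total).
The non-isolated vertices are connected and exactly 0 have odd degree, so an Eulerian trail exists.

Yes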